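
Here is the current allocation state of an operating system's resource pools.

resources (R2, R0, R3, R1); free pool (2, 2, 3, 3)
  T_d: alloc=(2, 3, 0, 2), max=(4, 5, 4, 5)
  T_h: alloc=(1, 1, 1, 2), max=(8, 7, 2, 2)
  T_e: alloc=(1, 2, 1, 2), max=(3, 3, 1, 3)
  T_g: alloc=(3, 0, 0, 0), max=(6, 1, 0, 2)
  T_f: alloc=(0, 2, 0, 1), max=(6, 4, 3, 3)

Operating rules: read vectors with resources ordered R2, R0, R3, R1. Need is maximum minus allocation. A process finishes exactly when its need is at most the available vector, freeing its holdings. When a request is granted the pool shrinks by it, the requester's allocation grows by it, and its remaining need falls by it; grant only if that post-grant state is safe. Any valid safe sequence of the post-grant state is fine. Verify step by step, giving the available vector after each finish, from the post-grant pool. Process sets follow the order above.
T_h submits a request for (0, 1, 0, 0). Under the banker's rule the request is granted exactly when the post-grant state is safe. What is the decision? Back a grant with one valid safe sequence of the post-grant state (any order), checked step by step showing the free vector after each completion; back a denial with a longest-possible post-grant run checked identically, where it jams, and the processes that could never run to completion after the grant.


GRANT — the state after the grant stays safe, e.g. via T_e, T_g, T_d, T_f, T_h.
Key observation: with (2, 1, 3, 3) left after the transfer, T_e can run at once — the state stays safe.
Check on the post-grant state, step by step:
  pool = (2, 1, 3, 3)
  T_e: need (2, 1, 0, 1) fits (2, 1, 3, 3); releases (1, 2, 1, 2), pool now (3, 3, 4, 5)
  T_g: need (3, 1, 0, 2) fits (3, 3, 4, 5); releases (3, 0, 0, 0), pool now (6, 3, 4, 5)
  T_d: need (2, 2, 4, 3) fits (6, 3, 4, 5); releases (2, 3, 0, 2), pool now (8, 6, 4, 7)
  T_f: need (6, 2, 3, 2) fits (8, 6, 4, 7); releases (0, 2, 0, 1), pool now (8, 8, 4, 8)
  T_h: need (7, 5, 1, 0) fits (8, 8, 4, 8); releases (1, 2, 1, 2), pool now (9, 10, 5, 10)


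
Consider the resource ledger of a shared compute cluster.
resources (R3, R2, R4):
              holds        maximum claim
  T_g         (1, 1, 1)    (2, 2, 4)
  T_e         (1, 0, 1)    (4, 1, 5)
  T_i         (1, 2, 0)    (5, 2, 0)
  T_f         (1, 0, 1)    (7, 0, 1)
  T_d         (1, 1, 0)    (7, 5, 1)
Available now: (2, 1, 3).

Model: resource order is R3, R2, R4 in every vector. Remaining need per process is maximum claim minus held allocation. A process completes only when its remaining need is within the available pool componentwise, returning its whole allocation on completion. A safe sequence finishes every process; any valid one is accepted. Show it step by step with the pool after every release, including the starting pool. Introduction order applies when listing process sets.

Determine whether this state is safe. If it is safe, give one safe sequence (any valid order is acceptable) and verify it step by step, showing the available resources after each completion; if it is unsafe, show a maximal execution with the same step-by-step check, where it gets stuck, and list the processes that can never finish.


UNSAFE.
Key observation: T_g, T_e, T_i can finish, but then (5, 4, 5) is all there is, and the blocked group's R3 demands exceed it.
Going as far as possible: T_g, T_e, T_i; after that, nothing fits. Verifying each step:
  pool = (2, 1, 3)
  T_g: need (1, 1, 3) fits (2, 1, 3); releases (1, 1, 1), pool now (3, 2, 4)
  T_e: need (3, 1, 4) fits (3, 2, 4); releases (1, 0, 1), pool now (4, 2, 5)
  T_i: need (4, 0, 0) fits (4, 2, 5); releases (1, 2, 0), pool now (5, 4, 5)
  T_f still needs (6, 0, 0) but only (5, 4, 5) is free — short on R3
  T_d still needs (6, 4, 1) but only (5, 4, 5) is free — short on R3
Never able to finish: T_f and T_d.


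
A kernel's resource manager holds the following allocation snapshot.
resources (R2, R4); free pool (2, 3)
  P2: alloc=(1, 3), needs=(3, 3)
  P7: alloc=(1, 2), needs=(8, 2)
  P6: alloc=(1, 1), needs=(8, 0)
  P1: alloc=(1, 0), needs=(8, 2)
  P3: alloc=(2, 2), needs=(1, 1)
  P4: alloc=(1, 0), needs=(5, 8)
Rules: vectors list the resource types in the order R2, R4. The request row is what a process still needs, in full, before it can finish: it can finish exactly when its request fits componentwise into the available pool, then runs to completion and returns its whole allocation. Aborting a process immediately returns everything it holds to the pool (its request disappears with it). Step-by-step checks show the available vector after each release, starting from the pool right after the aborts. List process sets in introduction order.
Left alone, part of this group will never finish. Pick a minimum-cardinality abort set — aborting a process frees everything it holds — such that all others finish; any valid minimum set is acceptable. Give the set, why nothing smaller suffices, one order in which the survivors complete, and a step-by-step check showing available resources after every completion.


The answer: abort P7 and P6.
Key observation: P1 had no path to completion before; after the abort of P7 and P6 ((2, 3) returned), step 4 is where it fits.
Minimality, checking each single-abort alternative: P2 alone leaves P7 blocked (short on R2); P7 alone leaves P6 blocked (short on R2); P6 alone leaves P7 blocked (short on R2); P1 alone leaves P7 blocked (short on R2); P3 alone leaves P7 blocked (short on R2); P4 alone leaves P7 blocked (short on R2).
Survivors finish in the order: P3, P4, P2, P1. Check, step by step (pool after the aborts first):
  pool = (4, 6)
  P3: need (1, 1) fits (4, 6); releases (2, 2), pool now (6, 8)
  P4: need (5, 8) fits (6, 8); releases (1, 0), pool now (7, 8)
  P2: need (3, 3) fits (7, 8); releases (1, 3), pool now (8, 11)
  P1: need (8, 2) fits (8, 11); releases (1, 0), pool now (9, 11)


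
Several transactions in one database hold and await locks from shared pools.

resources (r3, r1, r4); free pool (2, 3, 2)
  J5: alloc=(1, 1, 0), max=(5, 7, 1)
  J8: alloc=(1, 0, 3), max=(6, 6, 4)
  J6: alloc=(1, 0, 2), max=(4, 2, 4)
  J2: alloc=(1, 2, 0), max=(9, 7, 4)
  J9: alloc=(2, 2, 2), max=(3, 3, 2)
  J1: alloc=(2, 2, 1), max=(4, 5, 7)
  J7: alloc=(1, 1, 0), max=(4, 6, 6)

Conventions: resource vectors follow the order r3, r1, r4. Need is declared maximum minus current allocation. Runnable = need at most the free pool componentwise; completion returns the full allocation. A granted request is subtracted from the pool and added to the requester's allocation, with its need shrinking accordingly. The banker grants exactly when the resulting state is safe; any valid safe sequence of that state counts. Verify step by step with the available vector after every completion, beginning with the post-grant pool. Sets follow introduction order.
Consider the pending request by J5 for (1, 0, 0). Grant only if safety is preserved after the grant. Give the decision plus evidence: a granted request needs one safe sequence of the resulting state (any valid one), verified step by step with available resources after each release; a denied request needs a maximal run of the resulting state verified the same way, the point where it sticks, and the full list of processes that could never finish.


GRANT. The post-grant state is safe; one safe sequence: J9, J6, J1, J8, J5, J2, J7.
Key observation: post-grant, (1, 3, 2) remains, and an order beginning with J9 completes everyone.
Verifying the post-grant state step by step:
  pool = (1, 3, 2)
  J9 needs (1, 1, 0) <= (1, 3, 2) -> finishes; pool += (2, 2, 2) = (3, 5, 4)
  J6 needs (3, 2, 2) <= (3, 5, 4) -> finishes; pool += (1, 0, 2) = (4, 5, 6)
  J1 needs (2, 3, 6) <= (4, 5, 6) -> finishes; pool += (2, 2, 1) = (6, 7, 7)
  J8 needs (5, 6, 1) <= (6, 7, 7) -> finishes; pool += (1, 0, 3) = (7, 7, 10)
  J5 needs (3, 6, 1) <= (7, 7, 10) -> finishes; pool += (2, 1, 0) = (9, 8, 10)
  J2 needs (8, 5, 4) <= (9, 8, 10) -> finishes; pool += (1, 2, 0) = (10, 10, 10)
  J7 needs (3, 5, 6) <= (10, 10, 10) -> finishes; pool += (1, 1, 0) = (11, 11, 10)


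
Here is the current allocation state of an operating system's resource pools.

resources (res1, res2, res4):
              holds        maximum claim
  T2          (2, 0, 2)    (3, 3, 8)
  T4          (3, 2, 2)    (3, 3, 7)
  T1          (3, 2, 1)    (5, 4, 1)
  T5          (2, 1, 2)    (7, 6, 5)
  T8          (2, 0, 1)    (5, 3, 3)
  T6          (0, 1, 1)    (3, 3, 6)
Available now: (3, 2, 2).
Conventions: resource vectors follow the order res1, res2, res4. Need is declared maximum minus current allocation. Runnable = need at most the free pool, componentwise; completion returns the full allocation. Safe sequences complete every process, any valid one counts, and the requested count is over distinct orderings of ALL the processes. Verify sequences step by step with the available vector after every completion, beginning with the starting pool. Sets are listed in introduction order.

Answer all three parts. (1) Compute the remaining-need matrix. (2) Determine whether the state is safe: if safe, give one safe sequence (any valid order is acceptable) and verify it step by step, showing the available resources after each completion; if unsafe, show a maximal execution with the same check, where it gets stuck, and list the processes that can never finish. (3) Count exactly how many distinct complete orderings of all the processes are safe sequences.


(1) Remaining need (order res1, res2, res4):
  T2: (1, 3, 6)
  T4: (0, 1, 5)
  T1: (2, 2, 0)
  T5: (5, 5, 3)
  T8: (3, 3, 2)
  T6: (3, 2, 5)
(2) The state is UNSAFE.
Key observation: after T1, T8 the pool peaks at (8, 4, 4), and each blocked process is short somewhere: T2 on res4; T4 on res4; T5 on res2; T6 on res4.
The run T1, T8 cannot be extended any further. Step-by-step check:
  pool = (3, 2, 2)
  run T1 (needs (2, 2, 0), free (3, 2, 2)); after release of (3, 2, 1) the pool is (6, 4, 3)
  run T8 (needs (3, 3, 2), free (6, 4, 3)); after release of (2, 0, 1) the pool is (8, 4, 4)
  T2 still needs (1, 3, 6) but only (8, 4, 4) is free — short on res4
  T4 still needs (0, 1, 5) but only (8, 4, 4) is free — short on res4
  T5 still needs (5, 5, 3) but only (8, 4, 4) is free — short on res2
  T6 still needs (3, 2, 5) but only (8, 4, 4) is free — short on res4
Processes that can never finish: T2, T4, T5 and T6.
(3) The exact count: 0 of the possible complete orderings are safe sequences.


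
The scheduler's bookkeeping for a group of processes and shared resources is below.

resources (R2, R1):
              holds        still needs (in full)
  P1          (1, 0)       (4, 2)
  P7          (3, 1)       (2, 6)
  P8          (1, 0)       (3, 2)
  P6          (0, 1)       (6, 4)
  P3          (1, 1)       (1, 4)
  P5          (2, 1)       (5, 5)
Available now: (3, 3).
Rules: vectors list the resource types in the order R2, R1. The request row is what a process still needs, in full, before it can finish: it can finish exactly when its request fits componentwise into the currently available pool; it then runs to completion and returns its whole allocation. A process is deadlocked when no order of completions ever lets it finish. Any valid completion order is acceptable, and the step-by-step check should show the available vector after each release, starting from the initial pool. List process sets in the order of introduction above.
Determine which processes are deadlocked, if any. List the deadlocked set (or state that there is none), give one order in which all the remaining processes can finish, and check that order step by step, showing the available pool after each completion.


The deadlocked set is P7, P6, P3 and P5.
Key observation: no order helps: past P8, P1, the free pool tops out at (5, 3), below what each blocked process needs in R1.
The rest can finish in the order P8, P1. Verifying each step:
  pool = (3, 3)
  P8: need (3, 2) fits (3, 3); releases (1, 0), pool now (4, 3)
  P1: need (4, 2) fits (4, 3); releases (1, 0), pool now (5, 3)
None of the blocked processes ever fits:
  P7 cannot run: need (2, 6) vs free (5, 3) (insufficient R1)
  P6 cannot run: need (6, 4) vs free (5, 3) (insufficient R2 and R1)
  P3 cannot run: need (1, 4) vs free (5, 3) (insufficient R1)
  P5 cannot run: need (5, 5) vs free (5, 3) (insufficient R1)


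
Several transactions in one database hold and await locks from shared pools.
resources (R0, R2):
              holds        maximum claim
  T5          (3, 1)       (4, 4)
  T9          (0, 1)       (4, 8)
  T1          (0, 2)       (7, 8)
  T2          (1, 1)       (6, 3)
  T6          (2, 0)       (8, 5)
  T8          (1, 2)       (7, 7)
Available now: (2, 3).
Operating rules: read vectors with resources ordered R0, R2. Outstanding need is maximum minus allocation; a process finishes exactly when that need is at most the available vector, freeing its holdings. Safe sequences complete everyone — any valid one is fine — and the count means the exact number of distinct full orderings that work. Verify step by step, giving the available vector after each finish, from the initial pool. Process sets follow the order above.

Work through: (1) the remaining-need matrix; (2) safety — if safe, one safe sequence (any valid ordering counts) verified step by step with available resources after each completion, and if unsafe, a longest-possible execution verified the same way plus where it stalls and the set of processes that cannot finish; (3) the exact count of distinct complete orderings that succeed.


(1) Need matrix, components ordered R0, R2:
  T5: (1, 3)
  T9: (4, 7)
  T1: (7, 6)
  T2: (5, 2)
  T6: (6, 5)
  T8: (6, 5)
(2) SAFE — a valid safe sequence is T5, T2, T8, T9, T6, T1.
Key observation: T5 marks the first exact bind of the order: its need (1, 3) fits the free (2, 3) with zero slack on a requested resource.
Walking it through:
  pool = (2, 3)
  run T5 (needs (1, 3), free (2, 3)); after release of (3, 1) the pool is (5, 4)
  run T2 (needs (5, 2), free (5, 4)); after release of (1, 1) the pool is (6, 5)
  run T8 (needs (6, 5), free (6, 5)); after release of (1, 2) the pool is (7, 7)
  run T9 (needs (4, 7), free (7, 7)); after release of (0, 1) the pool is (7, 8)
  run T6 (needs (6, 5), free (7, 8)); after release of (2, 0) the pool is (9, 8)
  run T1 (needs (7, 6), free (9, 8)); after release of (0, 2) the pool is (9, 10)
(3) Precisely 8 of the possible complete orderings are safe sequences.


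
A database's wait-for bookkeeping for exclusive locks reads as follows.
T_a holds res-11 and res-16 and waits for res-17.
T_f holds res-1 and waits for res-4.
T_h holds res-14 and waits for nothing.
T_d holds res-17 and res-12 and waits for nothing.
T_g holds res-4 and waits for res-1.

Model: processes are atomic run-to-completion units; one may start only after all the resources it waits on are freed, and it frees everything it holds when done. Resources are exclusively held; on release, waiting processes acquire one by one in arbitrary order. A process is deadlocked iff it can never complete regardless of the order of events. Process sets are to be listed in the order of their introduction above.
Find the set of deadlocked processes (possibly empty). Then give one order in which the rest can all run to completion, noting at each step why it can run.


Deadlocked: T_f and T_g.
Key observation: the wait chain closes on itself along T_f -> T_g -> T_f; no other process is dragged down with it.
The rest can finish in the order T_d, T_a, T_h.
Check, step by step:
  run T_d (it waits on nothing); releases res-17 and res-12
  run T_a (all its waits — res-17 — are resolved); releases res-11 and res-16
  run T_h (it waits on nothing); releases res-14


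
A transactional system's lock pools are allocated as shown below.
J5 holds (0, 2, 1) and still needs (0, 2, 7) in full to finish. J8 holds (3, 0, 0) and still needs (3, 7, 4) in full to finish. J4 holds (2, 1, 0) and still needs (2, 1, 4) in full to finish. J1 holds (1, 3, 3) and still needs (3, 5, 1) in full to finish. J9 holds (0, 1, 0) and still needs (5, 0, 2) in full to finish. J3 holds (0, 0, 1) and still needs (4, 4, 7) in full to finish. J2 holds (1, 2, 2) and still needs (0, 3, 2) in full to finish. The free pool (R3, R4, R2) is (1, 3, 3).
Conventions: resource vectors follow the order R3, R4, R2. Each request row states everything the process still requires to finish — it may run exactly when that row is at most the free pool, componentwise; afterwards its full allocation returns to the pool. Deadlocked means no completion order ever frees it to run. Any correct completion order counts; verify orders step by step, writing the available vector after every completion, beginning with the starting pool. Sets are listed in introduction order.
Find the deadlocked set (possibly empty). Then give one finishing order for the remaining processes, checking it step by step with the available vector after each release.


Nothing here is deadlocked.
Key observation: beginning at J2, releases accumulate fast enough that every process eventually fits.
One completion order for the rest: J2, J4, J1, J9, J3, J5, J8. Verifying each step:
  pool = (1, 3, 3)
  J2: need (0, 3, 2) fits (1, 3, 3); releases (1, 2, 2), pool now (2, 5, 5)
  J4: need (2, 1, 4) fits (2, 5, 5); releases (2, 1, 0), pool now (4, 6, 5)
  J1: need (3, 5, 1) fits (4, 6, 5); releases (1, 3, 3), pool now (5, 9, 8)
  J9: need (5, 0, 2) fits (5, 9, 8); releases (0, 1, 0), pool now (5, 10, 8)
  J3: need (4, 4, 7) fits (5, 10, 8); releases (0, 0, 1), pool now (5, 10, 9)
  J5: need (0, 2, 7) fits (5, 10, 9); releases (0, 2, 1), pool now (5, 12, 10)
  J8: need (3, 7, 4) fits (5, 12, 10); releases (3, 0, 0), pool now (8, 12, 10)


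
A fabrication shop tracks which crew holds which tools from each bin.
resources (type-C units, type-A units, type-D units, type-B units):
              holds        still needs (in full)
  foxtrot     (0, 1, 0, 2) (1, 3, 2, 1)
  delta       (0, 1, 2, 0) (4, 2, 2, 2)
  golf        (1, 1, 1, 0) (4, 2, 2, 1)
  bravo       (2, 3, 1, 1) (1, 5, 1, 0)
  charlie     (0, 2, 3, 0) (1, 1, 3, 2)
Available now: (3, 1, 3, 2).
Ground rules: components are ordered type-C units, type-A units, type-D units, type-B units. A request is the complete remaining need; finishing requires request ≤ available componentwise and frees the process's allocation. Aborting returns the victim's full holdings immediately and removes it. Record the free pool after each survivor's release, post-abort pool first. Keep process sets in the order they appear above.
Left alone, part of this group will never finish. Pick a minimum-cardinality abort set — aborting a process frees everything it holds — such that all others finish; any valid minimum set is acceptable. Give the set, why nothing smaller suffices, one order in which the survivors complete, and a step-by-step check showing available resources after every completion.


Minimum abort set: delta.
Key observation: the deadlocked bravo becomes finishable only because delta released (0, 1, 2, 0); it completes at step 3 below.
Why nothing smaller works: aborting no one leaves the state deadlocked as given.
The survivors complete as charlie, foxtrot, bravo, golf. Step-by-step check (starting from the post-abort pool):
  pool = (3, 2, 5, 2)
  charlie: need (1, 1, 3, 2) fits (3, 2, 5, 2); releases (0, 2, 3, 0), pool now (3, 4, 8, 2)
  foxtrot: need (1, 3, 2, 1) fits (3, 4, 8, 2); releases (0, 1, 0, 2), pool now (3, 5, 8, 4)
  bravo: need (1, 5, 1, 0) fits (3, 5, 8, 4); releases (2, 3, 1, 1), pool now (5, 8, 9, 5)
  golf: need (4, 2, 2, 1) fits (5, 8, 9, 5); releases (1, 1, 1, 0), pool now (6, 9, 10, 5)


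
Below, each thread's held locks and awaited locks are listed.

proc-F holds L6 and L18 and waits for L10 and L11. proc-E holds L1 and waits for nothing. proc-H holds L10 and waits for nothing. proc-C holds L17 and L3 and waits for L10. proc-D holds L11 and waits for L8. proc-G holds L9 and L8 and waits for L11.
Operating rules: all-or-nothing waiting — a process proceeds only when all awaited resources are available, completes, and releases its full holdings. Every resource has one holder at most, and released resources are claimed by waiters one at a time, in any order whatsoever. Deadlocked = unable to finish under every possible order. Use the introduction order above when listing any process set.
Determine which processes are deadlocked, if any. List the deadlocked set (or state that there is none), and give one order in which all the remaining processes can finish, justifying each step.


Deadlocked: proc-F, proc-D and proc-G.
Key observation: the knot is the closed ring of waits proc-D -> proc-G -> proc-D; proc-F waits into the deadlock from upstream.
One completion order for the rest: proc-E, proc-H, proc-C.
Check, step by step:
  proc-E waits on nothing -> runs at once and releases L1
  proc-H waits on nothing -> runs at once and releases L10
  run proc-C (all its waits — L10 — are resolved); releases L17 and L3


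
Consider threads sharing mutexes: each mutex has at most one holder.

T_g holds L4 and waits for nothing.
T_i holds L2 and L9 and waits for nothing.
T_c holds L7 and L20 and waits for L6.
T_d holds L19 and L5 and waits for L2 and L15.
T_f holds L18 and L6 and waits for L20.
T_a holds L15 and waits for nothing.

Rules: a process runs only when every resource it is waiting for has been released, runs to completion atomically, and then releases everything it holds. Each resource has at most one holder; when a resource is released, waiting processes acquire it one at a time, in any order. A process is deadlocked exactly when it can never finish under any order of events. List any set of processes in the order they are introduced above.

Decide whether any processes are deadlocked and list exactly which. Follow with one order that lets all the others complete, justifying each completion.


The deadlocked set is T_c and T_f.
Key observation: the wait chain closes on itself along T_c -> T_f -> T_c; no other process is dragged down with it.
One completion order for the rest: T_g, T_i, T_a, T_d.
Verifying each step:
  T_g: no waits; runs immediately, freeing L4
  T_i: no waits; runs immediately, freeing L2 and L9
  T_a: no waits; runs immediately, freeing L15
  run T_d (all its waits — L2 and L15 — are resolved); releases L19 and L5


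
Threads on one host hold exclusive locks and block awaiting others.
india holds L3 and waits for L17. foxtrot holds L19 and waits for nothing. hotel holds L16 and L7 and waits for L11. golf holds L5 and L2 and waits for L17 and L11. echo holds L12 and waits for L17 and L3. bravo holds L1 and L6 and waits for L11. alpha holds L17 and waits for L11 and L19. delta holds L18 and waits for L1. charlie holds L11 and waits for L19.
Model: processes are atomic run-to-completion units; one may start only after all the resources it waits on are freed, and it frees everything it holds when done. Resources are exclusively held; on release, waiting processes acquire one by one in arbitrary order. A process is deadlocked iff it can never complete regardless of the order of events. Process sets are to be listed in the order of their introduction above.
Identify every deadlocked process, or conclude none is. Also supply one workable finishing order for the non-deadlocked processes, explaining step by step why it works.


No process is deadlocked.
Key observation: no waiting chain loops back on itself — every chain ends at a process that waits on nothing, so everyone eventually runs.
A valid finishing order for the others: foxtrot, charlie, alpha, india, bravo, echo, golf, delta, hotel.
Walking it through:
  foxtrot: no waits; runs immediately, freeing L19
  charlie waits on L19 — all released -> runs and releases L11
  alpha waits on L11 and L19 — all released -> runs and releases L17
  india waits on L17 — all released -> runs and releases L3
  bravo waits on L11 — all released -> runs and releases L1 and L6
  echo waits on L17 and L3 — all released -> runs and releases L12
  golf waits on L17 and L11 — all released -> runs and releases L5 and L2
  delta waits on L1 — all released -> runs and releases L18
  hotel waits on L11 — all released -> runs and releases L16 and L7


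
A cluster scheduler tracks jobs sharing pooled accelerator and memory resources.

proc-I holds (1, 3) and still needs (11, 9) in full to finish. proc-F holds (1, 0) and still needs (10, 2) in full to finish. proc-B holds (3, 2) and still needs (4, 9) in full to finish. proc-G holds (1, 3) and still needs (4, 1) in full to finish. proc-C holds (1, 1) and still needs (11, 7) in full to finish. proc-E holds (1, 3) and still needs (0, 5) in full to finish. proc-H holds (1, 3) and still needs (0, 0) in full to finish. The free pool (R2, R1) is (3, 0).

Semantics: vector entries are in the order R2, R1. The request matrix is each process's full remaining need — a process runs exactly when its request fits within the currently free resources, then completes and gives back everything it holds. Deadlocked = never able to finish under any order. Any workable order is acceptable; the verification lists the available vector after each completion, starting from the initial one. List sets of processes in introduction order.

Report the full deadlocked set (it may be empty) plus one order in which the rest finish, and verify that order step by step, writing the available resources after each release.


The deadlocked set is proc-I, proc-F and proc-C.
Key observation: no order helps: past proc-H, proc-G, proc-E, proc-B, the free pool tops out at (9, 11), below what each blocked process needs in R2.
The rest can finish in the order proc-H, proc-G, proc-E, proc-B. Step-by-step check:
  pool = (3, 0)
  proc-H needs (0, 0) <= (3, 0) -> finishes; pool += (1, 3) = (4, 3)
  proc-G needs (4, 1) <= (4, 3) -> finishes; pool += (1, 3) = (5, 6)
  proc-E needs (0, 5) <= (5, 6) -> finishes; pool += (1, 3) = (6, 9)
  proc-B needs (4, 9) <= (6, 9) -> finishes; pool += (3, 2) = (9, 11)
The blocked processes can never fit:
  proc-I still needs (11, 9) but only (9, 11) is free — short on R2
  proc-F still needs (10, 2) but only (9, 11) is free — short on R2
  proc-C still needs (11, 7) but only (9, 11) is free — short on R2


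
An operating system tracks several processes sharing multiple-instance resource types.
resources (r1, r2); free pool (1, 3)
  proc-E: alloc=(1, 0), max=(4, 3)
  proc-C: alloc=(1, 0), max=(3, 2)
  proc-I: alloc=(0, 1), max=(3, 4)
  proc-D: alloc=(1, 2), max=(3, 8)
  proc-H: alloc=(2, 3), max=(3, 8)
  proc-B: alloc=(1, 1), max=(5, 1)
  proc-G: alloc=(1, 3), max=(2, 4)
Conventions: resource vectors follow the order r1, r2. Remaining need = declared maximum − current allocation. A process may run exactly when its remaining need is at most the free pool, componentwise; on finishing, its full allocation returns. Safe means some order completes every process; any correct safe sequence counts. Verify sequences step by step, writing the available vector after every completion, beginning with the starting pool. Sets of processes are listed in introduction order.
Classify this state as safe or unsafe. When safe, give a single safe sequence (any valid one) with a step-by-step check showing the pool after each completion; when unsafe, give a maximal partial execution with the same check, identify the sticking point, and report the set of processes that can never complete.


SAFE, for example via the order proc-G, proc-H, proc-C, proc-I, proc-B, proc-E, proc-D.
Key observation: at proc-G the run first touches a limit — (1, 1) against (1, 3), exact on a resource it actually requests.
Walking it through:
  pool = (1, 3)
  proc-G: need (1, 1) fits (1, 3); releases (1, 3), pool now (2, 6)
  proc-H: need (1, 5) fits (2, 6); releases (2, 3), pool now (4, 9)
  proc-C: need (2, 2) fits (4, 9); releases (1, 0), pool now (5, 9)
  proc-I: need (3, 3) fits (5, 9); releases (0, 1), pool now (5, 10)
  proc-B: need (4, 0) fits (5, 10); releases (1, 1), pool now (6, 11)
  proc-E: need (3, 3) fits (6, 11); releases (1, 0), pool now (7, 11)
  proc-D: need (2, 6) fits (7, 11); releases (1, 2), pool now (8, 13)


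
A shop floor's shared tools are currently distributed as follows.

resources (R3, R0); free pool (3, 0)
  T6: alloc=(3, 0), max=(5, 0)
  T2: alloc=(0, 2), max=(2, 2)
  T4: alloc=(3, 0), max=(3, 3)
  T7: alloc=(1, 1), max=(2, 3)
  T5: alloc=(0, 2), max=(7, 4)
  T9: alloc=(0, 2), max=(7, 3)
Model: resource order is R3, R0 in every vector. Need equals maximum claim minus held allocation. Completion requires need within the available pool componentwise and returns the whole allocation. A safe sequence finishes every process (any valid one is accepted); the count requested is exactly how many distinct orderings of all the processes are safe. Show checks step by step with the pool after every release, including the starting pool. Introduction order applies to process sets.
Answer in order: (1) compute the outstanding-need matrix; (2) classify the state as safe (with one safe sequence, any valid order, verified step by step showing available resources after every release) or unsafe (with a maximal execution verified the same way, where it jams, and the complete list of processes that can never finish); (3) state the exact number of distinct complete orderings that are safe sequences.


(1) Need matrix, components ordered R3, R0:
  T6: (2, 0)
  T2: (2, 0)
  T4: (0, 3)
  T7: (1, 2)
  T5: (7, 2)
  T9: (7, 1)
(2) SAFE — a valid safe sequence is T6, T2, T7, T5, T9, T4.
Key observation: reading the order forward, T7 is the first process whose need (1, 2) meets the free pool (6, 2) exactly on a resource it requests.
Walking it through:
  pool = (3, 0)
  T6: need (2, 0) fits (3, 0); releases (3, 0), pool now (6, 0)
  T2: need (2, 0) fits (6, 0); releases (0, 2), pool now (6, 2)
  T7: need (1, 2) fits (6, 2); releases (1, 1), pool now (7, 3)
  T5: need (7, 2) fits (7, 3); releases (0, 2), pool now (7, 5)
  T9: need (7, 1) fits (7, 5); releases (0, 2), pool now (7, 7)
  T4: need (0, 3) fits (7, 7); releases (3, 0), pool now (10, 7)
(3) Exactly 24 of the possible complete orderings are safe sequences.


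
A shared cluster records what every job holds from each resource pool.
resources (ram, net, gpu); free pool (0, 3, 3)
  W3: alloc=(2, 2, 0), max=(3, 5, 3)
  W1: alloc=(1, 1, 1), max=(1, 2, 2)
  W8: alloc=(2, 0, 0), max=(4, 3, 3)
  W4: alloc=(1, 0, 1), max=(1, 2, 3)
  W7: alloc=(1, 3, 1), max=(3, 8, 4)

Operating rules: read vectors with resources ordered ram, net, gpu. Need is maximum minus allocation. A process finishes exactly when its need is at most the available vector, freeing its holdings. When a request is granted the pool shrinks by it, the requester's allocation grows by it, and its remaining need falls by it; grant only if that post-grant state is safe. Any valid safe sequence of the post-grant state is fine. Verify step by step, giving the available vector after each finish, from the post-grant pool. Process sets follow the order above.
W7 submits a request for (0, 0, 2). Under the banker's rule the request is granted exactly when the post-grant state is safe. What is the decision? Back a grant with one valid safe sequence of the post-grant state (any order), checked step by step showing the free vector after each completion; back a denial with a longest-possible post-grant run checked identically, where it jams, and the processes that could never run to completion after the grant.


GRANT: granting preserves safety; a valid post-grant sequence is W1, W4, W3, W8, W7.
Key observation: with (0, 3, 1) left after the transfer, W1 can run at once — the state stays safe.
Check on the post-grant state, step by step:
  pool = (0, 3, 1)
  W1: need (0, 1, 1) fits (0, 3, 1); releases (1, 1, 1), pool now (1, 4, 2)
  W4: need (0, 2, 2) fits (1, 4, 2); releases (1, 0, 1), pool now (2, 4, 3)
  W3: need (1, 3, 3) fits (2, 4, 3); releases (2, 2, 0), pool now (4, 6, 3)
  W8: need (2, 3, 3) fits (4, 6, 3); releases (2, 0, 0), pool now (6, 6, 3)
  W7: need (2, 5, 1) fits (6, 6, 3); releases (1, 3, 3), pool now (7, 9, 6)


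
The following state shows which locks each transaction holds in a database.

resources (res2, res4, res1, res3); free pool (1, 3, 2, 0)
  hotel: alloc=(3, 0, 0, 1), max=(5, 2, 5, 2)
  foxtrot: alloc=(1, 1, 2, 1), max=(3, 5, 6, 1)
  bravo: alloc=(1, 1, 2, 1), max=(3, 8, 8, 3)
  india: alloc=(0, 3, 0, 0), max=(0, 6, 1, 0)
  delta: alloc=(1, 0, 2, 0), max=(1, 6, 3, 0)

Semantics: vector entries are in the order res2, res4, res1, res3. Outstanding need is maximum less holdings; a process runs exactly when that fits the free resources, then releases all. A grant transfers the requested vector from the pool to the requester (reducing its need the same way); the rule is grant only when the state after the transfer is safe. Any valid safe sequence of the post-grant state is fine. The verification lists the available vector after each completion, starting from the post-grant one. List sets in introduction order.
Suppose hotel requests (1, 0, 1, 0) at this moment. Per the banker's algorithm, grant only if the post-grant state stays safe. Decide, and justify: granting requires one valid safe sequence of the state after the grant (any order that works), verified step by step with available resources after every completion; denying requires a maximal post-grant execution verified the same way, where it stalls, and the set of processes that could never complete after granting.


DENY — the pretend-granted state is unsafe.
Key observation: the pool after india, delta is (1, 6, 3, 0); every surviving request exceeds it in res1, so progress ends there.
After a pretend grant, a maximal execution: india, delta — then nothing else fits. Step-by-step check:
  pool = (0, 3, 1, 0)
  run india (needs (0, 3, 1, 0), free (0, 3, 1, 0)); after release of (0, 3, 0, 0) the pool is (0, 6, 1, 0)
  run delta (needs (0, 6, 1, 0), free (0, 6, 1, 0)); after release of (1, 0, 2, 0) the pool is (1, 6, 3, 0)
  hotel still needs (1, 2, 4, 1) but only (1, 6, 3, 0) is free — short on res1 and res3
  foxtrot still needs (2, 4, 4, 0) but only (1, 6, 3, 0) is free — short on res2 and res1
  bravo still needs (2, 7, 6, 2) but only (1, 6, 3, 0) is free — short on res2, res4, res1 and res3
Processes that could never finish after the grant: hotel, foxtrot and bravo.


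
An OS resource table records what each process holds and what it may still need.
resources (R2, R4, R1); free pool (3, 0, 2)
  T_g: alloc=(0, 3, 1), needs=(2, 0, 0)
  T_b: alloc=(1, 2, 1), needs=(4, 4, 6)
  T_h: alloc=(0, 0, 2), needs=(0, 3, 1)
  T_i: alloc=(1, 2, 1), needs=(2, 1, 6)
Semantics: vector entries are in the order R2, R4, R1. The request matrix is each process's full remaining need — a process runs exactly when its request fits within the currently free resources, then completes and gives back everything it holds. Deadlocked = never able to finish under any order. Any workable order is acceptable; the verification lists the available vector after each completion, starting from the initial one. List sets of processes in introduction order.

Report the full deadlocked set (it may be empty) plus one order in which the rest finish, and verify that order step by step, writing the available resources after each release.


Deadlocked set: T_b and T_i.
Key observation: once T_g, T_h finish, the pool peaks at (3, 3, 5) — and every remaining process still needs more R1 than that.
A valid finishing order for the others: T_g, T_h. Check, step by step:
  pool = (3, 0, 2)
  T_g needs (2, 0, 0) <= (3, 0, 2) -> finishes; pool += (0, 3, 1) = (3, 3, 3)
  T_h needs (0, 3, 1) <= (3, 3, 3) -> finishes; pool += (0, 0, 2) = (3, 3, 5)
None of the blocked processes ever fits:
  T_b still needs (4, 4, 6) but only (3, 3, 5) is free — short on R2, R4 and R1
  T_i still needs (2, 1, 6) but only (3, 3, 5) is free — short on R1


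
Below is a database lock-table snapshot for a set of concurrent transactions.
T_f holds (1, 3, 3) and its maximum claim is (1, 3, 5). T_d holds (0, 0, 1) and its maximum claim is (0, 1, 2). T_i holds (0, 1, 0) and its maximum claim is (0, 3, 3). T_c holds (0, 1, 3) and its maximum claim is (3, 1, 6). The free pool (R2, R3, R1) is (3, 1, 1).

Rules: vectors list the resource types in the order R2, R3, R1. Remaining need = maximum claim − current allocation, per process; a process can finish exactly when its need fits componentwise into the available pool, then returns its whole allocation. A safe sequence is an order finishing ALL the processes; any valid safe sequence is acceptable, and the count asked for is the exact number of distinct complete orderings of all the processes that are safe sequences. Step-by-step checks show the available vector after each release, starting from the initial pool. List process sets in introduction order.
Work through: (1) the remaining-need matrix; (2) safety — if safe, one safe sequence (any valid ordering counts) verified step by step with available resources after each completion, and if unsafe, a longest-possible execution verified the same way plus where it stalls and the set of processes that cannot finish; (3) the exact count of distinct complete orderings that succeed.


(1) Outstanding need per process (order R2, R3, R1):
  T_f: (0, 0, 2)
  T_d: (0, 1, 1)
  T_i: (0, 2, 3)
  T_c: (3, 0, 3)
(2) SAFE — a valid safe sequence is T_d, T_f, T_i, T_c.
Key observation: T_d marks the first exact bind of the order: its need (0, 1, 1) fits the free (3, 1, 1) with zero slack on a requested resource.
Verifying each step:
  pool = (3, 1, 1)
  run T_d (needs (0, 1, 1), free (3, 1, 1)); after release of (0, 0, 1) the pool is (3, 1, 2)
  run T_f (needs (0, 0, 2), free (3, 1, 2)); after release of (1, 3, 3) the pool is (4, 4, 5)
  run T_i (needs (0, 2, 3), free (4, 4, 5)); after release of (0, 1, 0) the pool is (4, 5, 5)
  run T_c (needs (3, 0, 3), free (4, 5, 5)); after release of (0, 1, 3) the pool is (4, 6, 8)
(3) The exact count: 2 of the possible complete orderings are safe sequences.


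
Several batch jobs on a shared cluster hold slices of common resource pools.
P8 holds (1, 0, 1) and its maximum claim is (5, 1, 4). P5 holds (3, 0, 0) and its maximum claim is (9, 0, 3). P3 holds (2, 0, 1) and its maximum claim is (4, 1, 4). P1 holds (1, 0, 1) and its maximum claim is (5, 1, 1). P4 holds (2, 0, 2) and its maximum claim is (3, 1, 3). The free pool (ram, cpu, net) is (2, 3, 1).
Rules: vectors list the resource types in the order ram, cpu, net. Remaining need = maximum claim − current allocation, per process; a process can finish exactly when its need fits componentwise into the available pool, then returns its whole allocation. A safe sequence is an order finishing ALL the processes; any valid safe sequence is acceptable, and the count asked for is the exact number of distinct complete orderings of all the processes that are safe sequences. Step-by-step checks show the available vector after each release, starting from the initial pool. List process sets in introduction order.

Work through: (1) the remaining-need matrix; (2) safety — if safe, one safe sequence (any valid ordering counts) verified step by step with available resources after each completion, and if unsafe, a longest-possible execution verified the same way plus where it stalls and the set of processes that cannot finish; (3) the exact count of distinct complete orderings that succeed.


(1) Outstanding need per process (order ram, cpu, net):
  P8: (4, 1, 3)
  P5: (6, 0, 3)
  P3: (2, 1, 3)
  P1: (4, 1, 0)
  P4: (1, 1, 1)
(2) SAFE. One safe sequence: P4, P8, P3, P5, P1.
Key observation: the first exact fit in this order is P4 — it needs (1, 1, 1) with (2, 3, 1) free, meeting a requested resource to the last unit.
Step-by-step check:
  pool = (2, 3, 1)
  P4 needs (1, 1, 1) <= (2, 3, 1) -> finishes; pool += (2, 0, 2) = (4, 3, 3)
  P8 needs (4, 1, 3) <= (4, 3, 3) -> finishes; pool += (1, 0, 1) = (5, 3, 4)
  P3 needs (2, 1, 3) <= (5, 3, 4) -> finishes; pool += (2, 0, 1) = (7, 3, 5)
  P5 needs (6, 0, 3) <= (7, 3, 5) -> finishes; pool += (3, 0, 0) = (10, 3, 5)
  P1 needs (4, 1, 0) <= (10, 3, 5) -> finishes; pool += (1, 0, 1) = (11, 3, 6)
(3) Exactly 14 of the possible complete orderings are safe sequences.


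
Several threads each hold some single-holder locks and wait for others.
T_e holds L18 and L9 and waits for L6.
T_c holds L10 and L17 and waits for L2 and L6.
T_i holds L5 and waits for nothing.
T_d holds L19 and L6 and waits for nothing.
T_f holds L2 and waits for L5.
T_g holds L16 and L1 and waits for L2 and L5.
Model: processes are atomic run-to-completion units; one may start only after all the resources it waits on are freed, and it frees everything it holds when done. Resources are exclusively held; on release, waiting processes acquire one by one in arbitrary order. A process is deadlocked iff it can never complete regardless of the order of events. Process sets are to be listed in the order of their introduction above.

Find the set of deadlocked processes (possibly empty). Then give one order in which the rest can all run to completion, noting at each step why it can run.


No process is deadlocked.
Key observation: the wait relation is loop-free; peeling off processes with no waits unwinds the whole state.
The rest can finish in the order T_i, T_f, T_d, T_c, T_e, T_g.
Check, step by step:
  T_i: no waits; runs immediately, freeing L5
  T_f: everything it awaited (L5) is free; runs, freeing L2
  T_d: no waits; runs immediately, freeing L19 and L6
  T_c: everything it awaited (L2 and L6) is free; runs, freeing L10 and L17
  T_e: everything it awaited (L6) is free; runs, freeing L18 and L9
  T_g: everything it awaited (L2 and L5) is free; runs, freeing L16 and L1
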